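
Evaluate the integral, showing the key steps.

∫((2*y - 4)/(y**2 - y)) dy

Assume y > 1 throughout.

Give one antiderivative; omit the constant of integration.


Step 1. Decompose ∫((2*y - 4)/(y**2 - y)) dy by partial fractions, (2*y - 4)/(y**2 - y) = -2/(y - 1) + 4/y: now ∫(4/y) dy + ∫(-2/(y - 1)) dy.
Step 2. Evaluate the standard form [assuming y > 1]: now -2*log(y - 1) + ∫(4/y) dy.
Step 3. Evaluate the standard form [assuming y > 0]: now 4*log(y) - 2*log(y - 1).
Answer: 4*log(y) - 2*log(y - 1).


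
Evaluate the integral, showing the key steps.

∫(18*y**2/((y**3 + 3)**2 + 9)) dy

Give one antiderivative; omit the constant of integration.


Step 1. Substitute u = y**3 + 3, turning ∫(18*y**2/((y**3 + 3)**2 + 9)) dy into ∫(6/(u**2 + 9)) du: now ∫(6/(u**2 + 9)) du.
Step 2. Evaluate the standard form: now 2*atan(u/3).
Step 3. Substitute back u = y**3 + 3: now 2*atan(y**3/3 + 1).
Answer: 2*atan(y**3/3 + 1).


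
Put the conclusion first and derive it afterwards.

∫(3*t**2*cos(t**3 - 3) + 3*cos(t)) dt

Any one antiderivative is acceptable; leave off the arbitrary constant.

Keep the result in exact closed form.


The answer is 3*sin(t) + sin(t**3 - 3).
Step 1. Rewrite: now ∫(3*t**2*cos(t**3 - 3)) dt + ∫(3*cos(t)) dt.
Step 2. Evaluate the standard form: now 3*sin(t) + ∫(3*t**2*cos(t**3 - 3)) dt.
Step 3. Substitute u = t**3 - 3, turning ∫(3*t**2*cos(t**3 - 3)) dt into ∫(cos(u)) du: now 3*sin(t) + ∫(cos(u)) du.
Step 4. Evaluate the standard form: now 3*sin(t) + sin(u).
Step 5. Substitute back u = t**3 - 3: now 3*sin(t) + sin(t**3 - 3).
Answer: 3*sin(t) + sin(t**3 - 3).


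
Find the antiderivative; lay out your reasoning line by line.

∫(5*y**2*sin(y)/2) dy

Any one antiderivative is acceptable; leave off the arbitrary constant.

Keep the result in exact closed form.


Step 1. Integrate ∫(5*y**2*sin(y)/2) dy by parts with u = y**2, dv = (5*sin(y)/2) dy, so v = -5*cos(y)/2: now -5*y**2*cos(y)/2 + ∫(5*y*cos(y)) dy.
Step 2. Integrate ∫(5*y*cos(y)) dy by parts with u = y, dv = (5*cos(y)) dy, so v = 5*sin(y): now -5*y**2*cos(y)/2 + 5*y*sin(y) + ∫(-5*sin(y)) dy.
Step 3. Evaluate the standard form: now -5*y**2*cos(y)/2 + 5*y*sin(y) + 5*cos(y).
Answer: -5*y**2*cos(y)/2 + 5*y*sin(y) + 5*cos(y).


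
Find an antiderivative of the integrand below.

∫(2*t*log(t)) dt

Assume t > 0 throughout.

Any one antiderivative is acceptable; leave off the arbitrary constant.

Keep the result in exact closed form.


Answer: t**2*log(t) - t**2/2.


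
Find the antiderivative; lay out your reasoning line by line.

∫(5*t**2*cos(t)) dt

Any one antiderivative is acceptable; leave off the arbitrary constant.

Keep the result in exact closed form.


Step 1. Integrate ∫(5*t**2*cos(t)) dt by parts with u = t**2, dv = (5*cos(t)) dt, so v = 5*sin(t): now 5*t**2*sin(t) + ∫(-10*t*sin(t)) dt.
Step 2. Integrate ∫(-10*t*sin(t)) dt by parts with u = t, dv = (-10*sin(t)) dt, so v = 10*cos(t): now 5*t**2*sin(t) + 10*t*cos(t) + ∫(-10*cos(t)) dt.
Step 3. Evaluate the standard form: now 5*t**2*sin(t) + 10*t*cos(t) - 10*sin(t).
Answer: 5*t**2*sin(t) + 10*t*cos(t) - 10*sin(t).


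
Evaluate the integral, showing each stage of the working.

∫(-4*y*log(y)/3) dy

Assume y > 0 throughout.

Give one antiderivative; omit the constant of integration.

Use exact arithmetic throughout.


Step 1. Integrate ∫(-4*y*log(y)/3) dy by parts with u = log(y), dv = (-4*y/3) dy, so v = -2*y**2/3 [assuming y > 0]: now -2*y**2*log(y)/3 + ∫(2*y/3) dy.
Step 2. Evaluate the standard form: now -2*y**2*log(y)/3 + y**2/3.
Answer: -2*y**2*log(y)/3 + y**2/3.


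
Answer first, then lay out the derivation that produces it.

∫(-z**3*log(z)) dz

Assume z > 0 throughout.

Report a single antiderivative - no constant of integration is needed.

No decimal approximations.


The answer is -z**4*log(z)/4 + z**4/16.
Step 1. Integrate ∫(-z**3*log(z)) dz by parts with u = log(z), dv = (-z**3) dz, so v = -z**4/4 [assuming z > 0]: now -z**4*log(z)/4 + ∫(z**3/4) dz.
Step 2. Evaluate the standard form: now -z**4*log(z)/4 + z**4/16.
Answer: -z**4*log(z)/4 + z**4/16.


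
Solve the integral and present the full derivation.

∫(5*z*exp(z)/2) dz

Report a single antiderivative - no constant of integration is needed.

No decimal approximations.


Step 1. Integrate ∫(5*z*exp(z)/2) dz by parts with u = z, dv = (5*exp(z)/2) dz, so v = 5*exp(z)/2: now 5*z*exp(z)/2 + ∫(-5*exp(z)/2) dz.
Step 2. Evaluate the standard form: now 5*z*exp(z)/2 - 5*exp(z)/2.
Answer: 5*z*exp(z)/2 - 5*exp(z)/2.


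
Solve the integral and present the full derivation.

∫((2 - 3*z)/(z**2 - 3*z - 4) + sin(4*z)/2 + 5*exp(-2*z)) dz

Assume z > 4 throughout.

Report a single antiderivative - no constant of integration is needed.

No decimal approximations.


Step 1. Rewrite: now ∫((2 - 3*z)/(z**2 - 3*z - 4)) dz + ∫(5*exp(-2*z)) dz + ∫(sin(4*z)/2) dz.
Step 2. Decompose ∫((2 - 3*z)/(z**2 - 3*z - 4)) dz by partial fractions, (2 - 3*z)/(z**2 - 3*z - 4) = -1/(z + 1) - 2/(z - 4): now ∫(-2/(z - 4)) dz + ∫(-1/(z + 1)) dz + ∫(5*exp(-2*z)) dz + ∫(sin(4*z)/2) dz.
Step 3. Evaluate the standard form [assuming z > 4]: now -2*log(z - 4) + ∫(-1/(z + 1)) dz + ∫(5*exp(-2*z)) dz + ∫(sin(4*z)/2) dz.
Step 4. Evaluate the standard form [assuming z > -1]: now -2*log(z - 4) - log(z + 1) + ∫(5*exp(-2*z)) dz + ∫(sin(4*z)/2) dz.
Step 5. Evaluate the standard form: now -2*log(z - 4) - log(z + 1) + ∫(sin(4*z)/2) dz - 5*exp(-2*z)/2.
Step 6. Evaluate the standard form: now -2*log(z - 4) - log(z + 1) - cos(4*z)/8 - 5*exp(-2*z)/2.
Answer: -2*log(z - 4) - log(z + 1) - cos(4*z)/8 - 5*exp(-2*z)/2.


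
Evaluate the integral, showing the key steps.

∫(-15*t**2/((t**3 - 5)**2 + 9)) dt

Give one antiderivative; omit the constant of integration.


Step 1. Substitute u = t**3 - 5, turning ∫(-15*t**2/((t**3 - 5)**2 + 9)) dt into ∫(-5/(u**2 + 9)) du: now ∫(-5/(u**2 + 9)) du.
Step 2. Evaluate the standard form: now -5*atan(u/3)/3.
Step 3. Substitute back u = t**3 - 5: now -5*atan(t**3/3 - 5/3)/3.
Answer: -5*atan(t**3/3 - 5/3)/3.


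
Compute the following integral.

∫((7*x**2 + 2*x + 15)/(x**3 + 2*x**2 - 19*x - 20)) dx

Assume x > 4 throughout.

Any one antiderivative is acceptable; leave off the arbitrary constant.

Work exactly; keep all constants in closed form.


Answer: 3*log(x - 4) - log(x + 1) + 5*log(x + 5).


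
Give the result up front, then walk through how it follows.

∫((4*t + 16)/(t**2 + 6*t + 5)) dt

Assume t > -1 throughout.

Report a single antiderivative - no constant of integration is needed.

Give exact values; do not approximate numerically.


The answer is 3*log(t + 1) + log(t + 5).
Step 1. Decompose ∫((4*t + 16)/(t**2 + 6*t + 5)) dt by partial fractions, (4*t + 16)/(t**2 + 6*t + 5) = 1/(t + 5) + 3/(t + 1): now ∫(3/(t + 1)) dt + ∫(1/(t + 5)) dt.
Step 2. Evaluate the standard form [assuming t > -5]: now log(t + 5) + ∫(3/(t + 1)) dt.
Step 3. Evaluate the standard form [assuming t > -1]: now 3*log(t + 1) + log(t + 5).
Answer: 3*log(t + 1) + log(t + 5).


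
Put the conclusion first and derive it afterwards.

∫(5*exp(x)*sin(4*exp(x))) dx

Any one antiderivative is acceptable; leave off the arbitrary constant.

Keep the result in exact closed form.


The answer is -5*cos(4*exp(x))/4.
Step 1. Substitute u = exp(x), turning ∫(5*exp(x)*sin(4*exp(x))) dx into ∫(5*sin(4*u)) du: now ∫(5*sin(4*u)) du.
Step 2. Evaluate the standard form: now -5*cos(4*u)/4.
Step 3. Substitute back u = exp(x): now -5*cos(4*exp(x))/4.
Answer: -5*cos(4*exp(x))/4.


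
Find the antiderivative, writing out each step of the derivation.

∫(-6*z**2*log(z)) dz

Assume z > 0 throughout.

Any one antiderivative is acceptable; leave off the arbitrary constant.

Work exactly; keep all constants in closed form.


Step 1. Integrate ∫(-6*z**2*log(z)) dz by parts with u = log(z), dv = (-6*z**2) dz, so v = -2*z**3 [assuming z > 0]: now -2*z**3*log(z) + ∫(2*z**2) dz.
Step 2. Evaluate the standard form: now -2*z**3*log(z) + 2*z**3/3.
Answer: -2*z**3*log(z) + 2*z**3/3.


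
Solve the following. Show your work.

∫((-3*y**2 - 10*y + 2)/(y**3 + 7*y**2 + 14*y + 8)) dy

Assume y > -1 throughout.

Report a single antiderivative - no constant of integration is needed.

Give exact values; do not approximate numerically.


Step 1. Decompose ∫((-3*y**2 - 10*y + 2)/(y**3 + 7*y**2 + 14*y + 8)) dy by partial fractions, (-3*y**2 - 10*y + 2)/(y**3 + 7*y**2 + 14*y + 8) = -1/(y + 4) - 5/(y + 2) + 3/(y + 1): now ∫(3/(y + 1)) dy + ∫(-5/(y + 2)) dy + ∫(-1/(y + 4)) dy.
Step 2. Evaluate the standard form [assuming y > -4]: now -log(y + 4) + ∫(3/(y + 1)) dy + ∫(-5/(y + 2)) dy.
Step 3. Evaluate the standard form [assuming y > -2]: now -5*log(y + 2) - log(y + 4) + ∫(3/(y + 1)) dy.
Step 4. Evaluate the standard form [assuming y > -1]: now 3*log(y + 1) - 5*log(y + 2) - log(y + 4).
Answer: 3*log(y + 1) - 5*log(y + 2) - log(y + 4).


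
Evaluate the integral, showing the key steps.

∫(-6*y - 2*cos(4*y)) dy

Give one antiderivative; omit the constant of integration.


Step 1. Rewrite: now ∫(-6*y) dy + ∫(-2*cos(4*y)) dy.
Step 2. Evaluate the standard form: now -3*y**2 + ∫(-2*cos(4*y)) dy.
Step 3. Evaluate the standard form: now -3*y**2 - sin(4*y)/2.
Answer: -3*y**2 - sin(4*y)/2.


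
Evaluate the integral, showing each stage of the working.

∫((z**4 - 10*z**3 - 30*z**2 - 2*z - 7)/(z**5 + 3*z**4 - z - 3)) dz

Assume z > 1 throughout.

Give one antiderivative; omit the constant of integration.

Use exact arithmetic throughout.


Step 1. Decompose ∫((z**4 - 10*z**3 - 30*z**2 - 2*z - 7)/(z**5 + 3*z**4 - z - 3)) dz by partial fractions, (z**4 - 10*z**3 - 30*z**2 - 2*z - 7)/(z**5 + 3*z**4 - z - 3) = -4/(z**2 + 1) + 1/(z + 3) + 3/(z + 1) - 3/(z - 1): now ∫(-3/(z - 1)) dz + ∫(3/(z + 1)) dz + ∫(1/(z + 3)) dz + ∫(-4/(z**2 + 1)) dz.
Step 2. Evaluate the standard form [assuming z > 1]: now -3*log(z - 1) + ∫(3/(z + 1)) dz + ∫(1/(z + 3)) dz + ∫(-4/(z**2 + 1)) dz.
Step 3. Evaluate the standard form [assuming z > -1]: now -3*log(z - 1) + 3*log(z + 1) + ∫(1/(z + 3)) dz + ∫(-4/(z**2 + 1)) dz.
Step 4. Evaluate the standard form [assuming z > -3]: now -3*log(z - 1) + 3*log(z + 1) + log(z + 3) + ∫(-4/(z**2 + 1)) dz.
Step 5. Evaluate the standard form: now -3*log(z - 1) + 3*log(z + 1) + log(z + 3) - 4*atan(z).
Answer: -3*log(z - 1) + 3*log(z + 1) + log(z + 3) - 4*atan(z).


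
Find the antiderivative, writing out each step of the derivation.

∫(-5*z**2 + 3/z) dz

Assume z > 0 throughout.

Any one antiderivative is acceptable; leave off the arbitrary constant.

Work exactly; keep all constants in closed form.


Step 1. Rewrite: now ∫(3/z) dz + ∫(-5*z**2) dz.
Step 2. Evaluate the standard form [assuming z > 0]: now 3*log(z) + ∫(-5*z**2) dz.
Step 3. Evaluate the standard form: now -5*z**3/3 + 3*log(z).
Answer: -5*z**3/3 + 3*log(z).


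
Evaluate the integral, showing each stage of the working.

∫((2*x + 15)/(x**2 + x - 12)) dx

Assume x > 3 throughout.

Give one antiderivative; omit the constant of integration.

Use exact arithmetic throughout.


Step 1. Decompose ∫((2*x + 15)/(x**2 + x - 12)) dx by partial fractions, (2*x + 15)/(x**2 + x - 12) = -1/(x + 4) + 3/(x - 3): now ∫(3/(x - 3)) dx + ∫(-1/(x + 4)) dx.
Step 2. Evaluate the standard form [assuming x > 3]: now 3*log(x - 3) + ∫(-1/(x + 4)) dx.
Step 3. Evaluate the standard form [assuming x > -4]: now 3*log(x - 3) - log(x + 4).
Answer: 3*log(x - 3) - log(x + 4).


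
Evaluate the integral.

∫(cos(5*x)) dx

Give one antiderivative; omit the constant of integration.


Answer: sin(5*x)/5.


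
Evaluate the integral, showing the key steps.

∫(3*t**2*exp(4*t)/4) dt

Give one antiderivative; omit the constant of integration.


Step 1. Integrate ∫(3*t**2*exp(4*t)/4) dt by parts with u = t**2, dv = (3*exp(4*t)/4) dt, so v = 3*exp(4*t)/16: now 3*t**2*exp(4*t)/16 + ∫(-3*t*exp(4*t)/8) dt.
Step 2. Integrate ∫(-3*t*exp(4*t)/8) dt by parts with u = t, dv = (-3*exp(4*t)/8) dt, so v = -3*exp(4*t)/32: now 3*t**2*exp(4*t)/16 - 3*t*exp(4*t)/32 + ∫(3*exp(4*t)/32) dt.
Step 3. Evaluate the standard form: now 3*t**2*exp(4*t)/16 - 3*t*exp(4*t)/32 + 3*exp(4*t)/128.
Answer: 3*t**2*exp(4*t)/16 - 3*t*exp(4*t)/32 + 3*exp(4*t)/128.


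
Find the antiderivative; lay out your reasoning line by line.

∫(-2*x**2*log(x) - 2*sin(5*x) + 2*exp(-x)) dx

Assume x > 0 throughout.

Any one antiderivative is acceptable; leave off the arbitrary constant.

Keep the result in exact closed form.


Step 1. Rewrite: now ∫(-2*x**2*log(x)) dx + ∫(2*exp(-x)) dx + ∫(-2*sin(5*x)) dx.
Step 2. Evaluate the standard form: now 2*cos(5*x)/5 + ∫(-2*x**2*log(x)) dx + ∫(2*exp(-x)) dx.
Step 3. Integrate ∫(-2*x**2*log(x)) dx by parts with u = log(x), dv = (-2*x**2) dx, so v = -2*x**3/3 [assuming x > 0]: now -2*x**3*log(x)/3 + 2*cos(5*x)/5 + ∫(2*x**2/3) dx + ∫(2*exp(-x)) dx.
Step 4. Evaluate the standard form: now -2*x**3*log(x)/3 + 2*x**3/9 + 2*cos(5*x)/5 + ∫(2*exp(-x)) dx.
Step 5. Evaluate the standard form: now -2*x**3*log(x)/3 + 2*x**3/9 + 2*cos(5*x)/5 - 2*exp(-x).
Answer: -2*x**3*log(x)/3 + 2*x**3/9 + 2*cos(5*x)/5 - 2*exp(-x).


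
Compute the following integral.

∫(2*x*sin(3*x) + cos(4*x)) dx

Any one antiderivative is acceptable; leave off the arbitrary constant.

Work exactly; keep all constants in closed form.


Answer: -2*x*cos(3*x)/3 + 2*sin(3*x)/9 + sin(4*x)/4.


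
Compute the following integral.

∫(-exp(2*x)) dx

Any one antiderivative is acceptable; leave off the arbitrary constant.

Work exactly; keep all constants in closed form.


Answer: -exp(2*x)/2.


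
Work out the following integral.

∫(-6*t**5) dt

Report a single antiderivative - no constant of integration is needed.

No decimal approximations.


Answer: -t**6.


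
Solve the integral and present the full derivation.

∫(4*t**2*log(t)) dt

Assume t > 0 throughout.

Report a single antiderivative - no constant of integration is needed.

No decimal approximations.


Step 1. Integrate ∫(4*t**2*log(t)) dt by parts with u = log(t), dv = (4*t**2) dt, so v = 4*t**3/3 [assuming t > 0]: now 4*t**3*log(t)/3 + ∫(-4*t**2/3) dt.
Step 2. Evaluate the standard form: now 4*t**3*log(t)/3 - 4*t**3/9.
Answer: 4*t**3*log(t)/3 - 4*t**3/9.


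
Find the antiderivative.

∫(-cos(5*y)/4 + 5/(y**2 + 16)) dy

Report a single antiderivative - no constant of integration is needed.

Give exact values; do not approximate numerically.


Answer: -sin(5*y)/20 + 5*atan(y/4)/4.


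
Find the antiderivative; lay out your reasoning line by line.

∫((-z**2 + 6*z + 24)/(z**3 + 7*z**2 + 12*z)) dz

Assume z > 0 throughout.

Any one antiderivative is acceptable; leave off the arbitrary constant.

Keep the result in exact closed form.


Step 1. Decompose ∫((-z**2 + 6*z + 24)/(z**3 + 7*z**2 + 12*z)) dz by partial fractions, (-z**2 + 6*z + 24)/(z**3 + 7*z**2 + 12*z) = -4/(z + 4) + 1/(z + 3) + 2/z: now ∫(2/z) dz + ∫(1/(z + 3)) dz + ∫(-4/(z + 4)) dz.
Step 2. Evaluate the standard form [assuming z > -3]: now log(z + 3) + ∫(2/z) dz + ∫(-4/(z + 4)) dz.
Step 3. Evaluate the standard form [assuming z > -4]: now log(z + 3) - 4*log(z + 4) + ∫(2/z) dz.
Step 4. Evaluate the standard form [assuming z > 0]: now 2*log(z) + log(z + 3) - 4*log(z + 4).
Answer: 2*log(z) + log(z + 3) - 4*log(z + 4).


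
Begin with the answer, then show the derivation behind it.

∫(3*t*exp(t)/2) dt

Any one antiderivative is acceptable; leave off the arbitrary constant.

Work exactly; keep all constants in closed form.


The answer is 3*t*exp(t)/2 - 3*exp(t)/2.
Step 1. Integrate ∫(3*t*exp(t)/2) dt by parts with u = t, dv = (3*exp(t)/2) dt, so v = 3*exp(t)/2: now 3*t*exp(t)/2 + ∫(-3*exp(t)/2) dt.
Step 2. Evaluate the standard form: now 3*t*exp(t)/2 - 3*exp(t)/2.
Answer: 3*t*exp(t)/2 - 3*exp(t)/2.


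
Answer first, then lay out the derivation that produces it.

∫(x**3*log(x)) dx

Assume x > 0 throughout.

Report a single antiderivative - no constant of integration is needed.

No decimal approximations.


The answer is x**4*log(x)/4 - x**4/16.
Step 1. Integrate ∫(x**3*log(x)) dx by parts with u = log(x), dv = (x**3) dx, so v = x**4/4 [assuming x > 0]: now x**4*log(x)/4 + ∫(-x**3/4) dx.
Step 2. Evaluate the standard form: now x**4*log(x)/4 - x**4/16.
Answer: x**4*log(x)/4 - x**4/16.


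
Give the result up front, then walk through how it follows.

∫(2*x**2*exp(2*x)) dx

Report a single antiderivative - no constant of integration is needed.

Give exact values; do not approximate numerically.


The answer is x**2*exp(2*x) - x*exp(2*x) + exp(2*x)/2.
Step 1. Integrate ∫(2*x**2*exp(2*x)) dx by parts with u = x**2, dv = (2*exp(2*x)) dx, so v = exp(2*x): now x**2*exp(2*x) + ∫(-2*x*exp(2*x)) dx.
Step 2. Integrate ∫(-2*x*exp(2*x)) dx by parts with u = x, dv = (-2*exp(2*x)) dx, so v = -exp(2*x): now x**2*exp(2*x) - x*exp(2*x) + ∫(exp(2*x)) dx.
Step 3. Evaluate the standard form: now x**2*exp(2*x) - x*exp(2*x) + exp(2*x)/2.
Answer: x**2*exp(2*x) - x*exp(2*x) + exp(2*x)/2.


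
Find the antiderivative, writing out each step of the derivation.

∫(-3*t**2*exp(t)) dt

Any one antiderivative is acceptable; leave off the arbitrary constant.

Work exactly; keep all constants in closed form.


Step 1. Integrate ∫(-3*t**2*exp(t)) dt by parts with u = t**2, dv = (-3*exp(t)) dt, so v = -3*exp(t): now -3*t**2*exp(t) + ∫(6*t*exp(t)) dt.
Step 2. Integrate ∫(6*t*exp(t)) dt by parts with u = t, dv = (6*exp(t)) dt, so v = 6*exp(t): now -3*t**2*exp(t) + 6*t*exp(t) + ∫(-6*exp(t)) dt.
Step 3. Evaluate the standard form: now -3*t**2*exp(t) + 6*t*exp(t) - 6*exp(t).
Answer: -3*t**2*exp(t) + 6*t*exp(t) - 6*exp(t).


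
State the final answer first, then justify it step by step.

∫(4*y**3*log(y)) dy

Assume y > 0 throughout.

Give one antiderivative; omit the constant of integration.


The answer is y**4*log(y) - y**4/4.
Step 1. Integrate ∫(4*y**3*log(y)) dy by parts with u = log(y), dv = (4*y**3) dy, so v = y**4 [assuming y > 0]: now y**4*log(y) + ∫(-y**3) dy.
Step 2. Evaluate the standard form: now y**4*log(y) - y**4/4.
Answer: y**4*log(y) - y**4/4.


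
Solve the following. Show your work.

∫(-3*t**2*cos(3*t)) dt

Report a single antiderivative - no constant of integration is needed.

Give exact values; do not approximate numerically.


Step 1. Integrate ∫(-3*t**2*cos(3*t)) dt by parts with u = t**2, dv = (-3*cos(3*t)) dt, so v = -sin(3*t): now -t**2*sin(3*t) + ∫(2*t*sin(3*t)) dt.
Step 2. Integrate ∫(2*t*sin(3*t)) dt by parts with u = t, dv = (2*sin(3*t)) dt, so v = -2*cos(3*t)/3: now -t**2*sin(3*t) - 2*t*cos(3*t)/3 + ∫(2*cos(3*t)/3) dt.
Step 3. Evaluate the standard form: now -t**2*sin(3*t) - 2*t*cos(3*t)/3 + 2*sin(3*t)/9.
Answer: -t**2*sin(3*t) - 2*t*cos(3*t)/3 + 2*sin(3*t)/9.


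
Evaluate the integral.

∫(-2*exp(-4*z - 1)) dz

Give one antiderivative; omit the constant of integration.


Answer: exp(-4*z - 1)/2.


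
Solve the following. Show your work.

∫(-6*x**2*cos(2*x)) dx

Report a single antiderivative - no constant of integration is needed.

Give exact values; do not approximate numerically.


Step 1. Integrate ∫(-6*x**2*cos(2*x)) dx by parts with u = x**2, dv = (-6*cos(2*x)) dx, so v = -3*sin(2*x): now -3*x**2*sin(2*x) + ∫(6*x*sin(2*x)) dx.
Step 2. Integrate ∫(6*x*sin(2*x)) dx by parts with u = x, dv = (6*sin(2*x)) dx, so v = -3*cos(2*x): now -3*x**2*sin(2*x) - 3*x*cos(2*x) + ∫(3*cos(2*x)) dx.
Step 3. Evaluate the standard form: now -3*x**2*sin(2*x) - 3*x*cos(2*x) + 3*sin(2*x)/2.
Answer: -3*x**2*sin(2*x) - 3*x*cos(2*x) + 3*sin(2*x)/2.


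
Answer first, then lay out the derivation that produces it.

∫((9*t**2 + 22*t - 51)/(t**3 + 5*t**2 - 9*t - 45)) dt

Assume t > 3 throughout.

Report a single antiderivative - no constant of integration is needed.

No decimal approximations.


The answer is 2*log(t - 3) + 3*log(t + 3) + 4*log(t + 5).
Step 1. Decompose ∫((9*t**2 + 22*t - 51)/(t**3 + 5*t**2 - 9*t - 45)) dt by partial fractions, (9*t**2 + 22*t - 51)/(t**3 + 5*t**2 - 9*t - 45) = 4/(t + 5) + 3/(t + 3) + 2/(t - 3): now ∫(2/(t - 3)) dt + ∫(3/(t + 3)) dt + ∫(4/(t + 5)) dt.
Step 2. Evaluate the standard form [assuming t > -3]: now 3*log(t + 3) + ∫(2/(t - 3)) dt + ∫(4/(t + 5)) dt.
Step 3. Evaluate the standard form [assuming t > -5]: now 3*log(t + 3) + 4*log(t + 5) + ∫(2/(t - 3)) dt.
Step 4. Evaluate the standard form [assuming t > 3]: now 2*log(t - 3) + 3*log(t + 3) + 4*log(t + 5).
Answer: 2*log(t - 3) + 3*log(t + 3) + 4*log(t + 5).


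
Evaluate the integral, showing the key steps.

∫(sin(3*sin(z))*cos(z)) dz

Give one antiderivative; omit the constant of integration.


Step 1. Substitute u = sin(z), turning ∫(sin(3*sin(z))*cos(z)) dz into ∫(sin(3*u)) du: now ∫(sin(3*u)) du.
Step 2. Evaluate the standard form: now -cos(3*u)/3.
Step 3. Substitute back u = sin(z): now -cos(3*sin(z))/3.
Answer: -cos(3*sin(z))/3.


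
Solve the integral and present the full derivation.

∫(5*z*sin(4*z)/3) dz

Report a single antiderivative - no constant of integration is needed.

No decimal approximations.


Step 1. Integrate ∫(5*z*sin(4*z)/3) dz by parts with u = z, dv = (5*sin(4*z)/3) dz, so v = -5*cos(4*z)/12: now -5*z*cos(4*z)/12 + ∫(5*cos(4*z)/12) dz.
Step 2. Evaluate the standard form: now -5*z*cos(4*z)/12 + 5*sin(4*z)/48.
Answer: -5*z*cos(4*z)/12 + 5*sin(4*z)/48.


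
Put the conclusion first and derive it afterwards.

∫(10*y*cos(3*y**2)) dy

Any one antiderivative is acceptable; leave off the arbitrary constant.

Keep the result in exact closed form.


The answer is 5*sin(3*y**2)/3.
Step 1. Substitute u = y**2, turning ∫(10*y*cos(3*y**2)) dy into ∫(5*cos(3*u)) du: now ∫(5*cos(3*u)) du.
Step 2. Evaluate the standard form: now 5*sin(3*u)/3.
Step 3. Substitute back u = y**2: now 5*sin(3*y**2)/3.
Answer: 5*sin(3*y**2)/3.


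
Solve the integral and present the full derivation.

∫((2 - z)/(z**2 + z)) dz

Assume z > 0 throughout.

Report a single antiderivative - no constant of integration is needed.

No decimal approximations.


Step 1. Decompose ∫((2 - z)/(z**2 + z)) dz by partial fractions, (2 - z)/(z**2 + z) = -3/(z + 1) + 2/z: now ∫(2/z) dz + ∫(-3/(z + 1)) dz.
Step 2. Evaluate the standard form [assuming z > -1]: now -3*log(z + 1) + ∫(2/z) dz.
Step 3. Evaluate the standard form [assuming z > 0]: now 2*log(z) - 3*log(z + 1).
Answer: 2*log(z) - 3*log(z + 1).


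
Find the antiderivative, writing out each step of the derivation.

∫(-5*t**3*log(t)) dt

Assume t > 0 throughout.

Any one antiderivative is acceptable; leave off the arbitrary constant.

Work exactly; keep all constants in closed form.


Step 1. Integrate ∫(-5*t**3*log(t)) dt by parts with u = log(t), dv = (-5*t**3) dt, so v = -5*t**4/4 [assuming t > 0]: now -5*t**4*log(t)/4 + ∫(5*t**3/4) dt.
Step 2. Evaluate the standard form: now -5*t**4*log(t)/4 + 5*t**4/16.
Answer: -5*t**4*log(t)/4 + 5*t**4/16.


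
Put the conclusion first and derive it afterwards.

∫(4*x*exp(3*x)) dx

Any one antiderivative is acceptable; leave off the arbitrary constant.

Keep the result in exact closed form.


The answer is 4*x*exp(3*x)/3 - 4*exp(3*x)/9.
Step 1. Integrate ∫(4*x*exp(3*x)) dx by parts with u = x, dv = (4*exp(3*x)) dx, so v = 4*exp(3*x)/3: now 4*x*exp(3*x)/3 + ∫(-4*exp(3*x)/3) dx.
Step 2. Evaluate the standard form: now 4*x*exp(3*x)/3 - 4*exp(3*x)/9.
Answer: 4*x*exp(3*x)/3 - 4*exp(3*x)/9.


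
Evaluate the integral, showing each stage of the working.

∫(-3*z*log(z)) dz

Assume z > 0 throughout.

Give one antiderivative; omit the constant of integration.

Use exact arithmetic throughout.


Step 1. Integrate ∫(-3*z*log(z)) dz by parts with u = log(z), dv = (-3*z) dz, so v = -3*z**2/2 [assuming z > 0]: now -3*z**2*log(z)/2 + ∫(3*z/2) dz.
Step 2. Evaluate the standard form: now -3*z**2*log(z)/2 + 3*z**2/4.
Answer: -3*z**2*log(z)/2 + 3*z**2/4.


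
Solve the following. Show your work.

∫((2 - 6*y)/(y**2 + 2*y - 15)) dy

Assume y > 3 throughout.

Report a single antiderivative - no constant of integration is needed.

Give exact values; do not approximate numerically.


Step 1. Decompose ∫((2 - 6*y)/(y**2 + 2*y - 15)) dy by partial fractions, (2 - 6*y)/(y**2 + 2*y - 15) = -4/(y + 5) - 2/(y - 3): now ∫(-2/(y - 3)) dy + ∫(-4/(y + 5)) dy.
Step 2. Evaluate the standard form [assuming y > 3]: now -2*log(y - 3) + ∫(-4/(y + 5)) dy.
Step 3. Evaluate the standard form [assuming y > -5]: now -2*log(y - 3) - 4*log(y + 5).
Answer: -2*log(y - 3) - 4*log(y + 5).


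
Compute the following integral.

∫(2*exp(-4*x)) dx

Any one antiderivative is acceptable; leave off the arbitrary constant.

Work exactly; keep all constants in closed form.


Answer: -exp(-4*x)/2.


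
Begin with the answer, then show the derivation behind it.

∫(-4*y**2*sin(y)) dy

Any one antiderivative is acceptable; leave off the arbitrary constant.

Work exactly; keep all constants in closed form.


The answer is 4*y**2*cos(y) - 8*y*sin(y) - 8*cos(y).
Step 1. Integrate ∫(-4*y**2*sin(y)) dy by parts with u = y**2, dv = (-4*sin(y)) dy, so v = 4*cos(y): now 4*y**2*cos(y) + ∫(-8*y*cos(y)) dy.
Step 2. Integrate ∫(-8*y*cos(y)) dy by parts with u = y, dv = (-8*cos(y)) dy, so v = -8*sin(y): now 4*y**2*cos(y) - 8*y*sin(y) + ∫(8*sin(y)) dy.
Step 3. Evaluate the standard form: now 4*y**2*cos(y) - 8*y*sin(y) - 8*cos(y).
Answer: 4*y**2*cos(y) - 8*y*sin(y) - 8*cos(y).


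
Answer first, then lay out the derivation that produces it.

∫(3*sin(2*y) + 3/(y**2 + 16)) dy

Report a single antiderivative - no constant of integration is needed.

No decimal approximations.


The answer is -3*cos(2*y)/2 + 3*atan(y/4)/4.
Step 1. Rewrite: now ∫(3/(y**2 + 16)) dy + ∫(3*sin(2*y)) dy.
Step 2. Evaluate the standard form: now 3*atan(y/4)/4 + ∫(3*sin(2*y)) dy.
Step 3. Evaluate the standard form: now -3*cos(2*y)/2 + 3*atan(y/4)/4.
Answer: -3*cos(2*y)/2 + 3*atan(y/4)/4.


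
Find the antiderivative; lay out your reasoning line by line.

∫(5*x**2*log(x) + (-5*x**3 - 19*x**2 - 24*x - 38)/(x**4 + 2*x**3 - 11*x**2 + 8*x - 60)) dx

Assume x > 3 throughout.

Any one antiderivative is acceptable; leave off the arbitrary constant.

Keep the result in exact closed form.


Step 1. Rewrite: now ∫(5*x**2*log(x)) dx + ∫((-5*x**3 - 19*x**2 - 24*x - 38)/(x**4 + 2*x**3 - 11*x**2 + 8*x - 60)) dx.
Step 2. Integrate ∫(5*x**2*log(x)) dx by parts with u = log(x), dv = (5*x**2) dx, so v = 5*x**3/3 [assuming x > 0]: now 5*x**3*log(x)/3 + ∫(-5*x**2/3) dx + ∫((-5*x**3 - 19*x**2 - 24*x - 38)/(x**4 + 2*x**3 - 11*x**2 + 8*x - 60)) dx.
Step 3. Evaluate the standard form: now 5*x**3*log(x)/3 - 5*x**3/9 + ∫((-5*x**3 - 19*x**2 - 24*x - 38)/(x**4 + 2*x**3 - 11*x**2 + 8*x - 60)) dx.
Step 4. Decompose ∫((-5*x**3 - 19*x**2 - 24*x - 38)/(x**4 + 2*x**3 - 11*x**2 + 8*x - 60)) dx by partial fractions, (-5*x**3 - 19*x**2 - 24*x - 38)/(x**4 + 2*x**3 - 11*x**2 + 8*x - 60) = -2/(x**2 + 4) - 1/(x + 5) - 4/(x - 3): now 5*x**3*log(x)/3 - 5*x**3/9 + ∫(-4/(x - 3)) dx + ∫(-1/(x + 5)) dx + ∫(-2/(x**2 + 4)) dx.
Step 5. Evaluate the standard form [assuming x > -5]: now 5*x**3*log(x)/3 - 5*x**3/9 - log(x + 5) + ∫(-4/(x - 3)) dx + ∫(-2/(x**2 + 4)) dx.
Step 6. Evaluate the standard form [assuming x > 3]: now 5*x**3*log(x)/3 - 5*x**3/9 - 4*log(x - 3) - log(x + 5) + ∫(-2/(x**2 + 4)) dx.
Step 7. Evaluate the standard form: now 5*x**3*log(x)/3 - 5*x**3/9 - 4*log(x - 3) - log(x + 5) - atan(x/2).
Answer: 5*x**3*log(x)/3 - 5*x**3/9 - 4*log(x - 3) - log(x + 5) - atan(x/2).


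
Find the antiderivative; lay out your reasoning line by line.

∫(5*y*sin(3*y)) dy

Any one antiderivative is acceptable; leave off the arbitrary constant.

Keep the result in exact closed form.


Step 1. Integrate ∫(5*y*sin(3*y)) dy by parts with u = y, dv = (5*sin(3*y)) dy, so v = -5*cos(3*y)/3: now -5*y*cos(3*y)/3 + ∫(5*cos(3*y)/3) dy.
Step 2. Evaluate the standard form: now -5*y*cos(3*y)/3 + 5*sin(3*y)/9.
Answer: -5*y*cos(3*y)/3 + 5*sin(3*y)/9.


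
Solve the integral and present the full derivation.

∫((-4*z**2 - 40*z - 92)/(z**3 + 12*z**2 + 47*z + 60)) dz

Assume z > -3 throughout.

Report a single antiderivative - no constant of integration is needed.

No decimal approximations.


Step 1. Decompose ∫((-4*z**2 - 40*z - 92)/(z**3 + 12*z**2 + 47*z + 60)) dz by partial fractions, (-4*z**2 - 40*z - 92)/(z**3 + 12*z**2 + 47*z + 60) = 4/(z + 5) - 4/(z + 4) - 4/(z + 3): now ∫(-4/(z + 3)) dz + ∫(-4/(z + 4)) dz + ∫(4/(z + 5)) dz.
Step 2. Evaluate the standard form [assuming z > -4]: now -4*log(z + 4) + ∫(-4/(z + 3)) dz + ∫(4/(z + 5)) dz.
Step 3. Evaluate the standard form [assuming z > -5]: now -4*log(z + 4) + 4*log(z + 5) + ∫(-4/(z + 3)) dz.
Step 4. Evaluate the standard form [assuming z > -3]: now -4*log(z + 3) - 4*log(z + 4) + 4*log(z + 5).
Answer: -4*log(z + 3) - 4*log(z + 4) + 4*log(z + 5).


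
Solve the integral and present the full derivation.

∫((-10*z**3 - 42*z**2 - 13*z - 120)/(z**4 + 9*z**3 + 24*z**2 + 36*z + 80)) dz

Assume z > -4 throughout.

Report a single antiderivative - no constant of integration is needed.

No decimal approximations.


Step 1. Decompose ∫((-10*z**3 - 42*z**2 - 13*z - 120)/(z**4 + 9*z**3 + 24*z**2 + 36*z + 80)) dz by partial fractions, (-10*z**3 - 42*z**2 - 13*z - 120)/(z**4 + 9*z**3 + 24*z**2 + 36*z + 80) = 3/(z**2 + 4) - 5/(z + 5) - 5/(z + 4): now ∫(-5/(z + 4)) dz + ∫(-5/(z + 5)) dz + ∫(3/(z**2 + 4)) dz.
Step 2. Evaluate the standard form [assuming z > -5]: now -5*log(z + 5) + ∫(-5/(z + 4)) dz + ∫(3/(z**2 + 4)) dz.
Step 3. Evaluate the standard form [assuming z > -4]: now -5*log(z + 4) - 5*log(z + 5) + ∫(3/(z**2 + 4)) dz.
Step 4. Evaluate the standard form: now -5*log(z + 4) - 5*log(z + 5) + 3*atan(z/2)/2.
Answer: -5*log(z + 4) - 5*log(z + 5) + 3*atan(z/2)/2.


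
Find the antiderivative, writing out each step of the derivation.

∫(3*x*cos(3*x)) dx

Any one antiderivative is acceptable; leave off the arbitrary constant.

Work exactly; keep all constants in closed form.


Step 1. Integrate ∫(3*x*cos(3*x)) dx by parts with u = x, dv = (3*cos(3*x)) dx, so v = sin(3*x): now x*sin(3*x) + ∫(-sin(3*x)) dx.
Step 2. Evaluate the standard form: now x*sin(3*x) + cos(3*x)/3.
Answer: x*sin(3*x) + cos(3*x)/3.


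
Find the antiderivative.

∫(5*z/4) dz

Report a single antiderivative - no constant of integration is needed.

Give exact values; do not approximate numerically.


Answer: 5*z**2/8.


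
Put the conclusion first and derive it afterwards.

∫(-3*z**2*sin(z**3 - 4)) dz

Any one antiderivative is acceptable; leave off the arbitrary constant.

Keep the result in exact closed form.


The answer is cos(z**3 - 4).
Step 1. Substitute u = z**3 - 4, turning ∫(-3*z**2*sin(z**3 - 4)) dz into ∫(-sin(u)) du: now ∫(-sin(u)) du.
Step 2. Evaluate the standard form: now cos(u).
Step 3. Substitute back u = z**3 - 4: now cos(z**3 - 4).
Answer: cos(z**3 - 4).


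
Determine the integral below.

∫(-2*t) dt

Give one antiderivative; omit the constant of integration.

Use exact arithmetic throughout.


Answer: -t**2.


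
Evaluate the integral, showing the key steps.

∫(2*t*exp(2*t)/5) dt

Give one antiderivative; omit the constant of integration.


Step 1. Integrate ∫(2*t*exp(2*t)/5) dt by parts with u = t, dv = (2*exp(2*t)/5) dt, so v = exp(2*t)/5: now t*exp(2*t)/5 + ∫(-exp(2*t)/5) dt.
Step 2. Evaluate the standard form: now t*exp(2*t)/5 - exp(2*t)/10.
Answer: t*exp(2*t)/5 - exp(2*t)/10.


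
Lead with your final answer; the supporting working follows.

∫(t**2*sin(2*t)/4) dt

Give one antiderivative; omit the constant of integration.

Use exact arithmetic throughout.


The answer is -t**2*cos(2*t)/8 + t*sin(2*t)/8 + cos(2*t)/16.
Step 1. Integrate ∫(t**2*sin(2*t)/4) dt by parts with u = t**2, dv = (sin(2*t)/4) dt, so v = -cos(2*t)/8: now -t**2*cos(2*t)/8 + ∫(t*cos(2*t)/4) dt.
Step 2. Integrate ∫(t*cos(2*t)/4) dt by parts with u = t, dv = (cos(2*t)/4) dt, so v = sin(2*t)/8: now -t**2*cos(2*t)/8 + t*sin(2*t)/8 + ∫(-sin(2*t)/8) dt.
Step 3. Evaluate the standard form: now -t**2*cos(2*t)/8 + t*sin(2*t)/8 + cos(2*t)/16.
Answer: -t**2*cos(2*t)/8 + t*sin(2*t)/8 + cos(2*t)/16.


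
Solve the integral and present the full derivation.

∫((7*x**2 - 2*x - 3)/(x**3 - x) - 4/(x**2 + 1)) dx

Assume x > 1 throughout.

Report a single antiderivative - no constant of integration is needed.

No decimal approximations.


Step 1. Rewrite: now ∫((7*x**2 - 2*x - 3)/(x**3 - x)) dx + ∫(-4/(x**2 + 1)) dx.
Step 2. Decompose ∫((7*x**2 - 2*x - 3)/(x**3 - x)) dx by partial fractions, (7*x**2 - 2*x - 3)/(x**3 - x) = 3/(x + 1) + 1/(x - 1) + 3/x: now ∫(3/x) dx + ∫(1/(x - 1)) dx + ∫(3/(x + 1)) dx + ∫(-4/(x**2 + 1)) dx.
Step 3. Evaluate the standard form [assuming x > -1]: now 3*log(x + 1) + ∫(3/x) dx + ∫(1/(x - 1)) dx + ∫(-4/(x**2 + 1)) dx.
Step 4. Evaluate the standard form [assuming x > 0]: now 3*log(x) + 3*log(x + 1) + ∫(1/(x - 1)) dx + ∫(-4/(x**2 + 1)) dx.
Step 5. Evaluate the standard form [assuming x > 1]: now 3*log(x) + log(x - 1) + 3*log(x + 1) + ∫(-4/(x**2 + 1)) dx.
Step 6. Evaluate the standard form: now 3*log(x) + log(x - 1) + 3*log(x + 1) - 4*atan(x).
Answer: 3*log(x) + log(x - 1) + 3*log(x + 1) - 4*atan(x).


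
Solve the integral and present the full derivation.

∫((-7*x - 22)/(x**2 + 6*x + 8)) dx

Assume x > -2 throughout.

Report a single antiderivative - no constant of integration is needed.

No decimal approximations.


Step 1. Decompose ∫((-7*x - 22)/(x**2 + 6*x + 8)) dx by partial fractions, (-7*x - 22)/(x**2 + 6*x + 8) = -3/(x + 4) - 4/(x + 2): now ∫(-4/(x + 2)) dx + ∫(-3/(x + 4)) dx.
Step 2. Evaluate the standard form [assuming x > -2]: now -4*log(x + 2) + ∫(-3/(x + 4)) dx.
Step 3. Evaluate the standard form [assuming x > -4]: now -4*log(x + 2) - 3*log(x + 4).
Answer: -4*log(x + 2) - 3*log(x + 4).


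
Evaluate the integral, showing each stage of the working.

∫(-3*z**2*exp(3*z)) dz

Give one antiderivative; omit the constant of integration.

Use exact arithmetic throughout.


Step 1. Integrate ∫(-3*z**2*exp(3*z)) dz by parts with u = z**2, dv = (-3*exp(3*z)) dz, so v = -exp(3*z): now -z**2*exp(3*z) + ∫(2*z*exp(3*z)) dz.
Step 2. Integrate ∫(2*z*exp(3*z)) dz by parts with u = z, dv = (2*exp(3*z)) dz, so v = 2*exp(3*z)/3: now -z**2*exp(3*z) + 2*z*exp(3*z)/3 + ∫(-2*exp(3*z)/3) dz.
Step 3. Evaluate the standard form: now -z**2*exp(3*z) + 2*z*exp(3*z)/3 - 2*exp(3*z)/9.
Answer: -z**2*exp(3*z) + 2*z*exp(3*z)/3 - 2*exp(3*z)/9.


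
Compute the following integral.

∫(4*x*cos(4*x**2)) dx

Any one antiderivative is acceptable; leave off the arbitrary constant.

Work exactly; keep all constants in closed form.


Answer: sin(4*x**2)/2.


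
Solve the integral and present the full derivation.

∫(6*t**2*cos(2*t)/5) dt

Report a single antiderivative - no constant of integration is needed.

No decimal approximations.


Step 1. Integrate ∫(6*t**2*cos(2*t)/5) dt by parts with u = t**2, dv = (6*cos(2*t)/5) dt, so v = 3*sin(2*t)/5: now 3*t**2*sin(2*t)/5 + ∫(-6*t*sin(2*t)/5) dt.
Step 2. Integrate ∫(-6*t*sin(2*t)/5) dt by parts with u = t, dv = (-6*sin(2*t)/5) dt, so v = 3*cos(2*t)/5: now 3*t**2*sin(2*t)/5 + 3*t*cos(2*t)/5 + ∫(-3*cos(2*t)/5) dt.
Step 3. Evaluate the standard form: now 3*t**2*sin(2*t)/5 + 3*t*cos(2*t)/5 - 3*sin(2*t)/10.
Answer: 3*t**2*sin(2*t)/5 + 3*t*cos(2*t)/5 - 3*sin(2*t)/10.


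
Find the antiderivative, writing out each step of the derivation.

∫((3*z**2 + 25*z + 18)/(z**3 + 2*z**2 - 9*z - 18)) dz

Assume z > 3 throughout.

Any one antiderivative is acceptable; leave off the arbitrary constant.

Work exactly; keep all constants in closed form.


Step 1. Decompose ∫((3*z**2 + 25*z + 18)/(z**3 + 2*z**2 - 9*z - 18)) dz by partial fractions, (3*z**2 + 25*z + 18)/(z**3 + 2*z**2 - 9*z - 18) = -5/(z + 3) + 4/(z + 2) + 4/(z - 3): now ∫(4/(z - 3)) dz + ∫(4/(z + 2)) dz + ∫(-5/(z + 3)) dz.
Step 2. Evaluate the standard form [assuming z > 3]: now 4*log(z - 3) + ∫(4/(z + 2)) dz + ∫(-5/(z + 3)) dz.
Step 3. Evaluate the standard form [assuming z > -2]: now 4*log(z - 3) + 4*log(z + 2) + ∫(-5/(z + 3)) dz.
Step 4. Evaluate the standard form [assuming z > -3]: now 4*log(z - 3) + 4*log(z + 2) - 5*log(z + 3).
Answer: 4*log(z - 3) + 4*log(z + 2) - 5*log(z + 3).


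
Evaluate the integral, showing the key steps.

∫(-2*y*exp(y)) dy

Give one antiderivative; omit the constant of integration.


Step 1. Integrate ∫(-2*y*exp(y)) dy by parts with u = y, dv = (-2*exp(y)) dy, so v = -2*exp(y): now -2*y*exp(y) + ∫(2*exp(y)) dy.
Step 2. Evaluate the standard form: now -2*y*exp(y) + 2*exp(y).
Answer: -2*y*exp(y) + 2*exp(y).


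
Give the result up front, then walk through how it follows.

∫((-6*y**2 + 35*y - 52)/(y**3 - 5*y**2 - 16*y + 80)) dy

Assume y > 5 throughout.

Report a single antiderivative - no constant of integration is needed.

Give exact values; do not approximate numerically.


The answer is -3*log(y - 5) + log(y - 4) - 4*log(y + 4).
Step 1. Decompose ∫((-6*y**2 + 35*y - 52)/(y**3 - 5*y**2 - 16*y + 80)) dy by partial fractions, (-6*y**2 + 35*y - 52)/(y**3 - 5*y**2 - 16*y + 80) = -4/(y + 4) + 1/(y - 4) - 3/(y - 5): now ∫(-3/(y - 5)) dy + ∫(1/(y - 4)) dy + ∫(-4/(y + 4)) dy.
Step 2. Evaluate the standard form [assuming y > -4]: now -4*log(y + 4) + ∫(-3/(y - 5)) dy + ∫(1/(y - 4)) dy.
Step 3. Evaluate the standard form [assuming y > 4]: now log(y - 4) - 4*log(y + 4) + ∫(-3/(y - 5)) dy.
Step 4. Evaluate the standard form [assuming y > 5]: now -3*log(y - 5) + log(y - 4) - 4*log(y + 4).
Answer: -3*log(y - 5) + log(y - 4) - 4*log(y + 4).


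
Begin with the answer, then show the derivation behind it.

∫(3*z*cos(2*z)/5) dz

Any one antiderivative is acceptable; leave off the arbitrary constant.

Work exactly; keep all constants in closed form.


The answer is 3*z*sin(2*z)/10 + 3*cos(2*z)/20.
Step 1. Integrate ∫(3*z*cos(2*z)/5) dz by parts with u = z, dv = (3*cos(2*z)/5) dz, so v = 3*sin(2*z)/10: now 3*z*sin(2*z)/10 + ∫(-3*sin(2*z)/10) dz.
Step 2. Evaluate the standard form: now 3*z*sin(2*z)/10 + 3*cos(2*z)/20.
Answer: 3*z*sin(2*z)/10 + 3*cos(2*z)/20.


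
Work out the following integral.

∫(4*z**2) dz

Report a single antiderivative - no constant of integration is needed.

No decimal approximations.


Answer: 4*z**3/3.


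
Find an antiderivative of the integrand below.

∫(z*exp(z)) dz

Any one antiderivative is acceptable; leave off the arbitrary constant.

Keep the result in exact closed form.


Answer: z*exp(z) - exp(z).


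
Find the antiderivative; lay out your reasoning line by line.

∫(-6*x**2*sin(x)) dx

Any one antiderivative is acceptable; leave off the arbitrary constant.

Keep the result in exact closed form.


Step 1. Integrate ∫(-6*x**2*sin(x)) dx by parts with u = x**2, dv = (-6*sin(x)) dx, so v = 6*cos(x): now 6*x**2*cos(x) + ∫(-12*x*cos(x)) dx.
Step 2. Integrate ∫(-12*x*cos(x)) dx by parts with u = x, dv = (-12*cos(x)) dx, so v = -12*sin(x): now 6*x**2*cos(x) - 12*x*sin(x) + ∫(12*sin(x)) dx.
Step 3. Evaluate the standard form: now 6*x**2*cos(x) - 12*x*sin(x) - 12*cos(x).
Answer: 6*x**2*cos(x) - 12*x*sin(x) - 12*cos(x).


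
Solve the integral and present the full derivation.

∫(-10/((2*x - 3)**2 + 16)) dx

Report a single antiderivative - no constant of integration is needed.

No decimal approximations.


Step 1. Substitute u = 2*x - 3, turning ∫(-10/((2*x - 3)**2 + 16)) dx into ∫(-5/(u**2 + 16)) du: now ∫(-5/(u**2 + 16)) du.
Step 2. Evaluate the standard form: now -5*atan(u/4)/4.
Step 3. Substitute back u = 2*x - 3: now -5*atan(x/2 - 3/4)/4.
Answer: -5*atan(x/2 - 3/4)/4.


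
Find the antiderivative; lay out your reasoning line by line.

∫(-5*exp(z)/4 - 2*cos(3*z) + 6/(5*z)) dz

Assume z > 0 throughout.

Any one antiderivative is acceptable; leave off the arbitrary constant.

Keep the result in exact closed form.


Step 1. Rewrite: now ∫(6/(5*z)) dz + ∫(-5*exp(z)/4) dz + ∫(-2*cos(3*z)) dz.
Step 2. Evaluate the standard form: now -5*exp(z)/4 + ∫(6/(5*z)) dz + ∫(-2*cos(3*z)) dz.
Step 3. Evaluate the standard form [assuming z > 0]: now -5*exp(z)/4 + 6*log(z)/5 + ∫(-2*cos(3*z)) dz.
Step 4. Evaluate the standard form: now -5*exp(z)/4 + 6*log(z)/5 - 2*sin(3*z)/3.
Answer: -5*exp(z)/4 + 6*log(z)/5 - 2*sin(3*z)/3.
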